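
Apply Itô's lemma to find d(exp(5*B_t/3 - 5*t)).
d(exp(5*B_t/3 - 5*t)) = (-65*exp(5*B_t/3 - 5*t)/18) dt + (5*exp(5*B_t/3 - 5*t)/3) dB_t

Itô's formula for f(t, x): d f(t, B_t) = (f_t + (1/2) f_xx) dt + f_x dB_t. Compute partials of f(t, x) = exp(-5*t + 5*x/3):
  f_t(t,x)  = -5*exp(-5*t + 5*x/3)
  f_x(t,x)  = 5*exp(-5*t + 5*x/3)/3
  f_xx(t,x) = 25*exp(-5*t + 5*x/3)/9
Assemble drift = f_t + (1/2) f_xx = -65*exp(-5*t + 5*x/3)/18 and diffusion = f_x = 5*exp(-5*t + 5*x/3)/3. Substituting x = B_t:
  d(exp(5*B_t/3 - 5*t)) = (-65*exp(5*B_t/3 - 5*t)/18) dt + (5*exp(5*B_t/3 - 5*t)/3) dB_t.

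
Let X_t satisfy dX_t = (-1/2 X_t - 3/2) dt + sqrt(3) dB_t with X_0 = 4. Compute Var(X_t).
Var(X_t) = 3 - 3*exp(-t)

The variance V(t) = Var(X_t) satisfies V'(t) = 2 a V(t) + c^2 with V(0) = 0 (drift coefficient is linear in X, diffusion is constant). With a = -1/2, c = sqrt(3), the solution is
  V(t) = (c^2 / (2 a)) * (exp(2 a t) - 1)
       = (sqrt(3)^2 / (2*(-1/2))) * (exp((-1) t) - 1)
       = 3 - 3*exp(-t).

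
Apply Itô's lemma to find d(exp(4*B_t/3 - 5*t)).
d(exp(4*B_t/3 - 5*t)) = (-37*exp(4*B_t/3 - 5*t)/9) dt + (4*exp(4*B_t/3 - 5*t)/3) dB_t

Itô's formula for f(t, x): d f(t, B_t) = (f_t + (1/2) f_xx) dt + f_x dB_t. Compute partials of f(t, x) = exp(-5*t + 4*x/3):
  f_t(t,x)  = -5*exp(-5*t + 4*x/3)
  f_x(t,x)  = 4*exp(-5*t + 4*x/3)/3
  f_xx(t,x) = 16*exp(-5*t + 4*x/3)/9
Assemble drift = f_t + (1/2) f_xx = -37*exp(-5*t + 4*x/3)/9 and diffusion = f_x = 4*exp(-5*t + 4*x/3)/3. Substituting x = B_t:
  d(exp(4*B_t/3 - 5*t)) = (-37*exp(4*B_t/3 - 5*t)/9) dt + (4*exp(4*B_t/3 - 5*t)/3) dB_t.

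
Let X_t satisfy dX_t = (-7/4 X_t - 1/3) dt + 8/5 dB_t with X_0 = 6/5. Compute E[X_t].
E[X_t] = -4/21 + 146*exp(-7*t/4)/105

Taking expectations and using E[dB_t] = 0, the mean m(t) = E[X_t] satisfies the ODE m'(t) = a m(t) + b with m(0) = x_0. With a = -7/4, b = -1/3, x_0 = 6/5, the solution is
  m(t) = x_0 * exp(a t) + (b/a) * (exp(a t) - 1)
       = (6/5) * exp((-7/4) t) + ((-1/3)/(-7/4)) * (exp((-7/4) t) - 1)
       = -4/21 + 146*exp(-7*t/4)/105.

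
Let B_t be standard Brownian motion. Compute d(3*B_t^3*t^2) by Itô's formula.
d(3*B_t^3*t^2) = (3*B_t*t*(2*B_t^2 + 3*t)) dt + (9*B_t^2*t^2) dB_t

Itô's formula for f(t, x): d f(t, B_t) = (f_t + (1/2) f_xx) dt + f_x dB_t. Compute partials of f(t, x) = 3*t^2*x^3:
  f_t(t,x)  = 6*t*x^3
  f_x(t,x)  = 9*t^2*x^2
  f_xx(t,x) = 18*t^2*x
Assemble drift = f_t + (1/2) f_xx = 3*t*x*(3*t + 2*x^2) and diffusion = f_x = 9*t^2*x^2. Substituting x = B_t:
  d(3*B_t^3*t^2) = (3*B_t*t*(2*B_t^2 + 3*t)) dt + (9*B_t^2*t^2) dB_t.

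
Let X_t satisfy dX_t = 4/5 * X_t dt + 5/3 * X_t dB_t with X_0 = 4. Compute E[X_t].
E[X_t] = 4*exp(4*t/5)

For GBM dX = mu X dt + sigma X dB with X_0 = x_0, apply Itô to Y = log X: dY = (mu - sigma^2/2) dt + sigma dB, so Y_t = log(x_0) + (mu - sigma^2/2) t + sigma B_t and hence X_t = x_0 * exp((mu - sigma^2/2) t + sigma B_t).
With mu = 4/5, sigma = 5/3, x_0 = 4, this gives:
  X_t = 4 * exp((-53/90) * t + (5/3) * B_t).
Since sigma*B_t ~ Normal(0, sigma^2 t), E[exp(sigma*B_t)] = exp(sigma^2 t / 2); so E[X_t] = x_0 * exp((mu - sigma^2/2) t) * exp(sigma^2 t / 2) = x_0 * exp(mu t) = 4*exp(4*t/5).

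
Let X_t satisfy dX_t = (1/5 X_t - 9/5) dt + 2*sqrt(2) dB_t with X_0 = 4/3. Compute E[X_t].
E[X_t] = 9 - 23*exp(t/5)/3

Taking expectations and using E[dB_t] = 0, the mean m(t) = E[X_t] satisfies the ODE m'(t) = a m(t) + b with m(0) = x_0. With a = 1/5, b = -9/5, x_0 = 4/3, the solution is
  m(t) = x_0 * exp(a t) + (b/a) * (exp(a t) - 1)
       = (4/3) * exp((1/5) t) + ((-9/5)/(1/5)) * (exp((1/5) t) - 1)
       = 9 - 23*exp(t/5)/3.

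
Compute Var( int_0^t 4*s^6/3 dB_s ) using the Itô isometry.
Var = 16*t^13/117

The Itô integral of a deterministic integrand f(s) has mean 0 because each increment f(s) * (B_{s+ds} - B_s) has mean 0. By the Itô isometry:
  Var( int_0^t f(s) dB_s ) = E[ (int_0^t f(s) dB_s)^2 ] = int_0^t f(s)^2 ds.
Here f(s) = 4*s^6/3, so f(s)^2 = 16*s^12/9. Integrate:
  int_0^t (16*s^12/9) ds = 16*t^13/117.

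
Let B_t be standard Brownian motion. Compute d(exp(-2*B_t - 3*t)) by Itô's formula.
d(exp(-2*B_t - 3*t)) = (-exp(-2*B_t - 3*t)) dt + (-2*exp(-2*B_t - 3*t)) dB_t

Itô's formula for f(t, x): d f(t, B_t) = (f_t + (1/2) f_xx) dt + f_x dB_t. Compute partials of f(t, x) = exp(-3*t - 2*x):
  f_t(t,x)  = -3*exp(-3*t - 2*x)
  f_x(t,x)  = -2*exp(-3*t - 2*x)
  f_xx(t,x) = 4*exp(-3*t - 2*x)
Assemble drift = f_t + (1/2) f_xx = -exp(-3*t - 2*x) and diffusion = f_x = -2*exp(-3*t - 2*x). Substituting x = B_t:
  d(exp(-2*B_t - 3*t)) = (-exp(-2*B_t - 3*t)) dt + (-2*exp(-2*B_t - 3*t)) dB_t.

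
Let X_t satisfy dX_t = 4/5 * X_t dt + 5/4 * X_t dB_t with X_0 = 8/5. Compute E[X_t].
E[X_t] = 8*exp(4*t/5)/5

For GBM dX = mu X dt + sigma X dB with X_0 = x_0, apply Itô to Y = log X: dY = (mu - sigma^2/2) dt + sigma dB, so Y_t = log(x_0) + (mu - sigma^2/2) t + sigma B_t and hence X_t = x_0 * exp((mu - sigma^2/2) t + sigma B_t).
With mu = 4/5, sigma = 5/4, x_0 = 8/5, this gives:
  X_t = 8/5 * exp((3/160) * t + (5/4) * B_t).
Since sigma*B_t ~ Normal(0, sigma^2 t), E[exp(sigma*B_t)] = exp(sigma^2 t / 2); so E[X_t] = x_0 * exp((mu - sigma^2/2) t) * exp(sigma^2 t / 2) = x_0 * exp(mu t) = 8*exp(4*t/5)/5.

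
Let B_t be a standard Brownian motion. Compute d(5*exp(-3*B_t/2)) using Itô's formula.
d(5*exp(-3*B_t/2)) = (45*exp(-3*B_t/2)/8) dt + (-15*exp(-3*B_t/2)/2) dB_t

Itô's formula for f(B_t) gives d f(B_t) = f'(B_t) dB_t + (1/2) f''(B_t) dt. Compute derivatives of f(x) = 5*exp(-3*x/2):
  f'(x)  = -15*exp(-3*x/2)/2
  f''(x) = 45*exp(-3*x/2)/4
Substitute x = B_t and multiply the f'' term by 1/2:
  drift     = (1/2) * (45*exp(-3*x/2)/4) evaluated at B_t = 45*exp(-3*B_t/2)/8
  diffusion = (-15*exp(-3*x/2)/2) evaluated at B_t = -15*exp(-3*B_t/2)/2
Therefore d(5*exp(-3*B_t/2)) = (45*exp(-3*B_t/2)/8) dt + (-15*exp(-3*B_t/2)/2) dB_t.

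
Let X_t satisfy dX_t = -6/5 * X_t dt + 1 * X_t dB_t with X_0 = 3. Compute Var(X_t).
Var(X_t) = (9*exp(t) - 9)*exp(-12*t/5)

For GBM dX = mu X dt + sigma X dB with X_0 = x_0, apply Itô to Y = log X: dY = (mu - sigma^2/2) dt + sigma dB, so Y_t = log(x_0) + (mu - sigma^2/2) t + sigma B_t and hence X_t = x_0 * exp((mu - sigma^2/2) t + sigma B_t).
With mu = -6/5, sigma = 1, x_0 = 3, this gives:
  X_t = 3 * exp((-17/10) * t + (1) * B_t).
Since sigma*B_t ~ Normal(0, sigma^2 t), E[exp(sigma*B_t)] = exp(sigma^2 t / 2); so E[X_t] = x_0 * exp((mu - sigma^2/2) t) * exp(sigma^2 t / 2) = x_0 * exp(mu t) = 3*exp(-6*t/5).
Var(X_t) = E[X_t^2] - (E[X_t])^2 = x_0^2 * exp(2 mu t) * (exp(sigma^2 t) - 1) = (9*exp(t) - 9)*exp(-12*t/5).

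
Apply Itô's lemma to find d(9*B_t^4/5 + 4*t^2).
d(9*B_t^4/5 + 4*t^2) = (54*B_t^2/5 + 8*t) dt + (36*B_t^3/5) dB_t

Itô's formula for f(t, x): d f(t, B_t) = (f_t + (1/2) f_xx) dt + f_x dB_t. Compute partials of f(t, x) = 4*t^2 + 9*x^4/5:
  f_t(t,x)  = 8*t
  f_x(t,x)  = 36*x^3/5
  f_xx(t,x) = 108*x^2/5
Assemble drift = f_t + (1/2) f_xx = 8*t + 54*x^2/5 and diffusion = f_x = 36*x^3/5. Substituting x = B_t:
  d(9*B_t^4/5 + 4*t^2) = (54*B_t^2/5 + 8*t) dt + (36*B_t^3/5) dB_t.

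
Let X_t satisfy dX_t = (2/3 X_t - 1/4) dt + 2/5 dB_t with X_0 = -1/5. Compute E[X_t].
E[X_t] = 3/8 - 23*exp(2*t/3)/40

Taking expectations and using E[dB_t] = 0, the mean m(t) = E[X_t] satisfies the ODE m'(t) = a m(t) + b with m(0) = x_0. With a = 2/3, b = -1/4, x_0 = -1/5, the solution is
  m(t) = x_0 * exp(a t) + (b/a) * (exp(a t) - 1)
       = (-1/5) * exp((2/3) t) + ((-1/4)/(2/3)) * (exp((2/3) t) - 1)
       = 3/8 - 23*exp(2*t/3)/40.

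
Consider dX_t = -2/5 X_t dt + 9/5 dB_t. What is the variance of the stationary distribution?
lim Var(X_t) = 81/20

The OU SDE dX = -theta X dt + sigma dB admits the integrating factor exp(theta t): d(exp(theta t) X_t) = sigma exp(theta t) dB_t. Integrating from 0 to t gives X_t = x_0 * exp(-theta t) + sigma * int_0^t exp(-theta (t-s)) dB_s for any initial x_0. The Itô integral has variance (by the Itô isometry) sigma^2 * int_0^t exp(-2 theta (t - s)) ds = sigma^2 * (1 - exp(-2 theta t)) / (2 theta), independent of x_0.
With theta = 2/5, sigma = 9/5:
  Var(X_t) = (9/5)^2 * (1 - exp(-2*2/5 t)) / (2 * 2/5) = 81/20 - 81*exp(-4*t/5)/20.
As t -> infinity, exp(-2*2/5 t) -> 0, so the stationary variance is sigma^2 / (2 theta) = 81/20.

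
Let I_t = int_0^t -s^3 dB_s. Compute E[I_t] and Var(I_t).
E[I_t] = 0; Var(I_t) = t^7/7

The Itô integral of a deterministic integrand f(s) has mean 0 because each increment f(s) * (B_{s+ds} - B_s) has mean 0. By the Itô isometry:
  Var( int_0^t f(s) dB_s ) = E[ (int_0^t f(s) dB_s)^2 ] = int_0^t f(s)^2 ds.
Here f(s) = -s^3, so f(s)^2 = s^6. Integrate:
  int_0^t (s^6) ds = t^7/7.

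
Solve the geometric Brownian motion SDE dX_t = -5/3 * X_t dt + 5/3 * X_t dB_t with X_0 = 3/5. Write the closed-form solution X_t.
X_t = 3/5 * exp((-55/18) * t + (5/3) * B_t)

For GBM dX = mu X dt + sigma X dB with X_0 = x_0, apply Itô to Y = log X: dY = (mu - sigma^2/2) dt + sigma dB, so Y_t = log(x_0) + (mu - sigma^2/2) t + sigma B_t and hence X_t = x_0 * exp((mu - sigma^2/2) t + sigma B_t).
With mu = -5/3, sigma = 5/3, x_0 = 3/5, this gives:
  X_t = 3/5 * exp((-55/18) * t + (5/3) * B_t).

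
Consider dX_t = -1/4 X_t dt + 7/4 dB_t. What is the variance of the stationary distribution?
lim Var(X_t) = 49/8

The OU SDE dX = -theta X dt + sigma dB admits the integrating factor exp(theta t): d(exp(theta t) X_t) = sigma exp(theta t) dB_t. Integrating from 0 to t gives X_t = x_0 * exp(-theta t) + sigma * int_0^t exp(-theta (t-s)) dB_s for any initial x_0. The Itô integral has variance (by the Itô isometry) sigma^2 * int_0^t exp(-2 theta (t - s)) ds = sigma^2 * (1 - exp(-2 theta t)) / (2 theta), independent of x_0.
With theta = 1/4, sigma = 7/4:
  Var(X_t) = (7/4)^2 * (1 - exp(-2*1/4 t)) / (2 * 1/4) = 49/8 - 49*exp(-t/2)/8.
As t -> infinity, exp(-2*1/4 t) -> 0, so the stationary variance is sigma^2 / (2 theta) = 49/8.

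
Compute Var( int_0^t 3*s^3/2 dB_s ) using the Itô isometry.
Var = 9*t^7/28

The Itô integral of a deterministic integrand f(s) has mean 0 because each increment f(s) * (B_{s+ds} - B_s) has mean 0. By the Itô isometry:
  Var( int_0^t f(s) dB_s ) = E[ (int_0^t f(s) dB_s)^2 ] = int_0^t f(s)^2 ds.
Here f(s) = 3*s^3/2, so f(s)^2 = 9*s^6/4. Integrate:
  int_0^t (9*s^6/4) ds = 9*t^7/28.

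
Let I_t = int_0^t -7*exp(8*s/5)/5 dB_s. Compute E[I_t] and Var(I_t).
E[I_t] = 0; Var(I_t) = 49*exp(16*t/5)/80 - 49/80

The Itô integral of a deterministic integrand f(s) has mean 0 because each increment f(s) * (B_{s+ds} - B_s) has mean 0. By the Itô isometry:
  Var( int_0^t f(s) dB_s ) = E[ (int_0^t f(s) dB_s)^2 ] = int_0^t f(s)^2 ds.
Here f(s) = -7*exp(8*s/5)/5, so f(s)^2 = 49*exp(16*s/5)/25. Integrate:
  int_0^t (49*exp(16*s/5)/25) ds = 49*exp(16*t/5)/80 - 49/80.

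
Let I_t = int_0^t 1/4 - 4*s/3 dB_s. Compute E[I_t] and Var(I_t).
E[I_t] = 0; Var(I_t) = t*(256*t^2 - 144*t + 27)/432

The Itô integral of a deterministic integrand f(s) has mean 0 because each increment f(s) * (B_{s+ds} - B_s) has mean 0. By the Itô isometry:
  Var( int_0^t f(s) dB_s ) = E[ (int_0^t f(s) dB_s)^2 ] = int_0^t f(s)^2 ds.
Here f(s) = 1/4 - 4*s/3, so f(s)^2 = (16*s - 3)^2/144. Integrate:
  int_0^t ((16*s - 3)^2/144) ds = t*(256*t^2 - 144*t + 27)/432.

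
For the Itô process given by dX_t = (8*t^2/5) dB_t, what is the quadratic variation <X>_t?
<X>_t = 64*t^5/125

For an Itô process dX_t = a(t) dt + b(t) dB_t, the quadratic variation is <X>_t = int_0^t b(s)^2 ds (the drift term does not contribute). Here b(s) = 8*s^2/5, so
  b(s)^2 = 64*s^4/25.
Integrating from 0 to t:
  <X>_t = int_0^t (64*s^4/25) ds = 64*t^5/125.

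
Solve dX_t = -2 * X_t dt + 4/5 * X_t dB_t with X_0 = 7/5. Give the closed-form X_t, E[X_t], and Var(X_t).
X_t = 7/5 * exp((-58/25) t + (4/5) B_t); E[X_t] = 7*exp(-2*t)/5; Var(X_t) = (49*exp(16*t/25) - 49)*exp(-4*t)/25

For GBM dX = mu X dt + sigma X dB with X_0 = x_0, apply Itô to Y = log X: dY = (mu - sigma^2/2) dt + sigma dB, so Y_t = log(x_0) + (mu - sigma^2/2) t + sigma B_t and hence X_t = x_0 * exp((mu - sigma^2/2) t + sigma B_t).
With mu = -2, sigma = 4/5, x_0 = 7/5, this gives:
  X_t = 7/5 * exp((-58/25) * t + (4/5) * B_t).
Since sigma*B_t ~ Normal(0, sigma^2 t), E[exp(sigma*B_t)] = exp(sigma^2 t / 2); so E[X_t] = x_0 * exp((mu - sigma^2/2) t) * exp(sigma^2 t / 2) = x_0 * exp(mu t) = 7*exp(-2*t)/5.
Var(X_t) = E[X_t^2] - (E[X_t])^2 = x_0^2 * exp(2 mu t) * (exp(sigma^2 t) - 1) = (49*exp(16*t/25) - 49)*exp(-4*t)/25.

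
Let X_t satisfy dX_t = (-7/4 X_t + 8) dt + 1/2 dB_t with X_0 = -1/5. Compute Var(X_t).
Var(X_t) = 1/14 - exp(-7*t/2)/14

The variance V(t) = Var(X_t) satisfies V'(t) = 2 a V(t) + c^2 with V(0) = 0 (drift coefficient is linear in X, diffusion is constant). With a = -7/4, c = 1/2, the solution is
  V(t) = (c^2 / (2 a)) * (exp(2 a t) - 1)
       = ((1/2)^2 / (2*(-7/4))) * (exp((-7/2) t) - 1)
       = 1/14 - exp(-7*t/2)/14.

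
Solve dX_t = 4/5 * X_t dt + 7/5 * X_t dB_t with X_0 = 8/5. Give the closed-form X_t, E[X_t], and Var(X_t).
X_t = 8/5 * exp((-9/50) t + (7/5) B_t); E[X_t] = 8*exp(4*t/5)/5; Var(X_t) = 64*(exp(49*t/25) - 1)*exp(8*t/5)/25

For GBM dX = mu X dt + sigma X dB with X_0 = x_0, apply Itô to Y = log X: dY = (mu - sigma^2/2) dt + sigma dB, so Y_t = log(x_0) + (mu - sigma^2/2) t + sigma B_t and hence X_t = x_0 * exp((mu - sigma^2/2) t + sigma B_t).
With mu = 4/5, sigma = 7/5, x_0 = 8/5, this gives:
  X_t = 8/5 * exp((-9/50) * t + (7/5) * B_t).
Since sigma*B_t ~ Normal(0, sigma^2 t), E[exp(sigma*B_t)] = exp(sigma^2 t / 2); so E[X_t] = x_0 * exp((mu - sigma^2/2) t) * exp(sigma^2 t / 2) = x_0 * exp(mu t) = 8*exp(4*t/5)/5.
Var(X_t) = E[X_t^2] - (E[X_t])^2 = x_0^2 * exp(2 mu t) * (exp(sigma^2 t) - 1) = 64*(exp(49*t/25) - 1)*exp(8*t/5)/25.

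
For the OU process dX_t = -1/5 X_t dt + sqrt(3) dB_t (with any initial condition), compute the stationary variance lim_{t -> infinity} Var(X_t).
lim Var(X_t) = 15/2

The OU SDE dX = -theta X dt + sigma dB admits the integrating factor exp(theta t): d(exp(theta t) X_t) = sigma exp(theta t) dB_t. Integrating from 0 to t gives X_t = x_0 * exp(-theta t) + sigma * int_0^t exp(-theta (t-s)) dB_s for any initial x_0. The Itô integral has variance (by the Itô isometry) sigma^2 * int_0^t exp(-2 theta (t - s)) ds = sigma^2 * (1 - exp(-2 theta t)) / (2 theta), independent of x_0.
With theta = 1/5, sigma = sqrt(3):
  Var(X_t) = (sqrt(3))^2 * (1 - exp(-2*1/5 t)) / (2 * 1/5) = 15/2 - 15*exp(-2*t/5)/2.
As t -> infinity, exp(-2*1/5 t) -> 0, so the stationary variance is sigma^2 / (2 theta) = 15/2.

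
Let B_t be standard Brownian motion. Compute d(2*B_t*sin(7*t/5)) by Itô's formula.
d(2*B_t*sin(7*t/5)) = (14*B_t*cos(7*t/5)/5) dt + (2*sin(7*t/5)) dB_t

Itô's formula for f(t, x): d f(t, B_t) = (f_t + (1/2) f_xx) dt + f_x dB_t. Compute partials of f(t, x) = 2*x*sin(7*t/5):
  f_t(t,x)  = 14*x*cos(7*t/5)/5
  f_x(t,x)  = 2*sin(7*t/5)
  f_xx(t,x) = 0
Assemble drift = f_t + (1/2) f_xx = 14*x*cos(7*t/5)/5 and diffusion = f_x = 2*sin(7*t/5). Substituting x = B_t:
  d(2*B_t*sin(7*t/5)) = (14*B_t*cos(7*t/5)/5) dt + (2*sin(7*t/5)) dB_t.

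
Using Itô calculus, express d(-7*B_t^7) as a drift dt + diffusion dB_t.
d(-7*B_t^7) = (-147*B_t^5) dt + (-49*B_t^6) dB_t

Itô's formula for f(B_t) gives d f(B_t) = f'(B_t) dB_t + (1/2) f''(B_t) dt. Compute derivatives of f(x) = -7*x^7:
  f'(x)  = -49*x^6
  f''(x) = -294*x^5
Substitute x = B_t and multiply the f'' term by 1/2:
  drift     = (1/2) * (-294*x^5) evaluated at B_t = -147*B_t^5
  diffusion = (-49*x^6) evaluated at B_t = -49*B_t^6
Therefore d(-7*B_t^7) = (-147*B_t^5) dt + (-49*B_t^6) dB_t.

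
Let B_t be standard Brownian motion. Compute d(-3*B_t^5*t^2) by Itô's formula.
d(-3*B_t^5*t^2) = (6*B_t^3*t*(-B_t^2 - 5*t)) dt + (-15*B_t^4*t^2) dB_t

Itô's formula for f(t, x): d f(t, B_t) = (f_t + (1/2) f_xx) dt + f_x dB_t. Compute partials of f(t, x) = -3*t^2*x^5:
  f_t(t,x)  = -6*t*x^5
  f_x(t,x)  = -15*t^2*x^4
  f_xx(t,x) = -60*t^2*x^3
Assemble drift = f_t + (1/2) f_xx = 6*t*x^3*(-5*t - x^2) and diffusion = f_x = -15*t^2*x^4. Substituting x = B_t:
  d(-3*B_t^5*t^2) = (6*B_t^3*t*(-B_t^2 - 5*t)) dt + (-15*B_t^4*t^2) dB_t.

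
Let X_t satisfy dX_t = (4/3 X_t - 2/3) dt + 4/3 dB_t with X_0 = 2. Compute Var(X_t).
Var(X_t) = 2*exp(8*t/3)/3 - 2/3

The variance V(t) = Var(X_t) satisfies V'(t) = 2 a V(t) + c^2 with V(0) = 0 (drift coefficient is linear in X, diffusion is constant). With a = 4/3, c = 4/3, the solution is
  V(t) = (c^2 / (2 a)) * (exp(2 a t) - 1)
       = ((4/3)^2 / (2*(4/3))) * (exp((8/3) t) - 1)
       = 2*exp(8*t/3)/3 - 2/3.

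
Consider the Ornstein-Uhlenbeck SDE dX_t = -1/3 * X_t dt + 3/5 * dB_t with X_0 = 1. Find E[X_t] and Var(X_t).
E[X_t] = exp(-t/3); Var(X_t) = 27/50 - 27*exp(-2*t/3)/50

The OU SDE dX = -theta X dt + sigma dB admits the integrating factor exp(theta t): d(exp(theta t) X_t) = sigma exp(theta t) dB_t. Integrating from 0 to t:
  X_t = x_0 * exp(-theta t) + sigma * int_0^t exp(-theta (t-s)) dB_s.
The Itô integral has mean 0 and (by the Itô isometry) variance sigma^2 * int_0^t exp(-2 theta (t - s)) ds = sigma^2 * (1 - exp(-2 theta t)) / (2 theta).
With theta = 1/3, sigma = 3/5, x_0 = 1:
  E[X_t] = 1 * exp(-1/3 t) = exp(-t/3)
  Var(X_t) = (3/5)^2 * (1 - exp(-2*1/3 t)) / (2 * 1/3) = 27/50 - 27*exp(-2*t/3)/50.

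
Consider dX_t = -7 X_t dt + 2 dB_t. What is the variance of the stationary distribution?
lim Var(X_t) = 2/7

The OU SDE dX = -theta X dt + sigma dB admits the integrating factor exp(theta t): d(exp(theta t) X_t) = sigma exp(theta t) dB_t. Integrating from 0 to t gives X_t = x_0 * exp(-theta t) + sigma * int_0^t exp(-theta (t-s)) dB_s for any initial x_0. The Itô integral has variance (by the Itô isometry) sigma^2 * int_0^t exp(-2 theta (t - s)) ds = sigma^2 * (1 - exp(-2 theta t)) / (2 theta), independent of x_0.
With theta = 7, sigma = 2:
  Var(X_t) = (2)^2 * (1 - exp(-2*7 t)) / (2 * 7) = 2/7 - 2*exp(-14*t)/7.
As t -> infinity, exp(-2*7 t) -> 0, so the stationary variance is sigma^2 / (2 theta) = 2/7.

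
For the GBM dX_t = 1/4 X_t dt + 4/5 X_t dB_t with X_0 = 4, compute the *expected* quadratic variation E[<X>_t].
E[<X>_t] = 512*exp(57*t/50)/57 - 512/57

<X>_t = int_0^t ((4/5) * X_s)^2 ds. Taking expectation inside the integral: E[<X>_t] = (4/5)^2 * int_0^t E[X_s^2] ds. For GBM, E[X_s^2] = x_0^2 * exp((2 mu + sigma^2) s). Integrating:
  E[<X>_t] = (4/5)^2 * 4^2 * (exp((2*(1/4) + (4/5)^2) t) - 1) / (2*(1/4) + (4/5)^2)
           = (4/5)^2 * 4^2 * (exp((57/50) t) - 1) / (57/50) = 512*exp(57*t/50)/57 - 512/57.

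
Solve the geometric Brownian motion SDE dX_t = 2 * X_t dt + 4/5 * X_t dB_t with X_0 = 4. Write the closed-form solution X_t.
X_t = 4 * exp((42/25) * t + (4/5) * B_t)

For GBM dX = mu X dt + sigma X dB with X_0 = x_0, apply Itô to Y = log X: dY = (mu - sigma^2/2) dt + sigma dB, so Y_t = log(x_0) + (mu - sigma^2/2) t + sigma B_t and hence X_t = x_0 * exp((mu - sigma^2/2) t + sigma B_t).
With mu = 2, sigma = 4/5, x_0 = 4, this gives:
  X_t = 4 * exp((42/25) * t + (4/5) * B_t).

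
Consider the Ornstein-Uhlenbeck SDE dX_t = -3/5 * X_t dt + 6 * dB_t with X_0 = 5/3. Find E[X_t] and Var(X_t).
E[X_t] = 5*exp(-3*t/5)/3; Var(X_t) = 30 - 30*exp(-6*t/5)

The OU SDE dX = -theta X dt + sigma dB admits the integrating factor exp(theta t): d(exp(theta t) X_t) = sigma exp(theta t) dB_t. Integrating from 0 to t:
  X_t = x_0 * exp(-theta t) + sigma * int_0^t exp(-theta (t-s)) dB_s.
The Itô integral has mean 0 and (by the Itô isometry) variance sigma^2 * int_0^t exp(-2 theta (t - s)) ds = sigma^2 * (1 - exp(-2 theta t)) / (2 theta).
With theta = 3/5, sigma = 6, x_0 = 5/3:
  E[X_t] = 5/3 * exp(-3/5 t) = 5*exp(-3*t/5)/3
  Var(X_t) = (6)^2 * (1 - exp(-2*3/5 t)) / (2 * 3/5) = 30 - 30*exp(-6*t/5).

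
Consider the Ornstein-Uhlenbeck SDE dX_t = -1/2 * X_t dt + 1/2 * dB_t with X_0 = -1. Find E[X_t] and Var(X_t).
E[X_t] = -exp(-t/2); Var(X_t) = (exp(t) - 1)*exp(-t)/4

The OU SDE dX = -theta X dt + sigma dB admits the integrating factor exp(theta t): d(exp(theta t) X_t) = sigma exp(theta t) dB_t. Integrating from 0 to t:
  X_t = x_0 * exp(-theta t) + sigma * int_0^t exp(-theta (t-s)) dB_s.
The Itô integral has mean 0 and (by the Itô isometry) variance sigma^2 * int_0^t exp(-2 theta (t - s)) ds = sigma^2 * (1 - exp(-2 theta t)) / (2 theta).
With theta = 1/2, sigma = 1/2, x_0 = -1:
  E[X_t] = -1 * exp(-1/2 t) = -exp(-t/2)
  Var(X_t) = (1/2)^2 * (1 - exp(-2*1/2 t)) / (2 * 1/2) = (exp(t) - 1)*exp(-t)/4.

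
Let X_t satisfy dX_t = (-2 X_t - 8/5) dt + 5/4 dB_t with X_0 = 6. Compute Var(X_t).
Var(X_t) = 25/64 - 25*exp(-4*t)/64

The variance V(t) = Var(X_t) satisfies V'(t) = 2 a V(t) + c^2 with V(0) = 0 (drift coefficient is linear in X, diffusion is constant). With a = -2, c = 5/4, the solution is
  V(t) = (c^2 / (2 a)) * (exp(2 a t) - 1)
       = ((5/4)^2 / (2*(-2))) * (exp((-4) t) - 1)
       = 25/64 - 25*exp(-4*t)/64.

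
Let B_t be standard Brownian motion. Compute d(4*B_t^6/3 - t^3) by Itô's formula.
d(4*B_t^6/3 - t^3) = (20*B_t^4 - 3*t^2) dt + (8*B_t^5) dB_t

Itô's formula for f(t, x): d f(t, B_t) = (f_t + (1/2) f_xx) dt + f_x dB_t. Compute partials of f(t, x) = -t^3 + 4*x^6/3:
  f_t(t,x)  = -3*t^2
  f_x(t,x)  = 8*x^5
  f_xx(t,x) = 40*x^4
Assemble drift = f_t + (1/2) f_xx = -3*t^2 + 20*x^4 and diffusion = f_x = 8*x^5. Substituting x = B_t:
  d(4*B_t^6/3 - t^3) = (20*B_t^4 - 3*t^2) dt + (8*B_t^5) dB_t.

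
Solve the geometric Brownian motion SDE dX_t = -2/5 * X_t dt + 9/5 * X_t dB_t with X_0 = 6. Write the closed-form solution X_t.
X_t = 6 * exp((-101/50) * t + (9/5) * B_t)

For GBM dX = mu X dt + sigma X dB with X_0 = x_0, apply Itô to Y = log X: dY = (mu - sigma^2/2) dt + sigma dB, so Y_t = log(x_0) + (mu - sigma^2/2) t + sigma B_t and hence X_t = x_0 * exp((mu - sigma^2/2) t + sigma B_t).
With mu = -2/5, sigma = 9/5, x_0 = 6, this gives:
  X_t = 6 * exp((-101/50) * t + (9/5) * B_t).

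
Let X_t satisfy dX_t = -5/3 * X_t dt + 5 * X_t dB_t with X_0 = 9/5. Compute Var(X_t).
Var(X_t) = (81*exp(25*t) - 81)*exp(-10*t/3)/25

For GBM dX = mu X dt + sigma X dB with X_0 = x_0, apply Itô to Y = log X: dY = (mu - sigma^2/2) dt + sigma dB, so Y_t = log(x_0) + (mu - sigma^2/2) t + sigma B_t and hence X_t = x_0 * exp((mu - sigma^2/2) t + sigma B_t).
With mu = -5/3, sigma = 5, x_0 = 9/5, this gives:
  X_t = 9/5 * exp((-85/6) * t + (5) * B_t).
Since sigma*B_t ~ Normal(0, sigma^2 t), E[exp(sigma*B_t)] = exp(sigma^2 t / 2); so E[X_t] = x_0 * exp((mu - sigma^2/2) t) * exp(sigma^2 t / 2) = x_0 * exp(mu t) = 9*exp(-5*t/3)/5.
Var(X_t) = E[X_t^2] - (E[X_t])^2 = x_0^2 * exp(2 mu t) * (exp(sigma^2 t) - 1) = (81*exp(25*t) - 81)*exp(-10*t/3)/25.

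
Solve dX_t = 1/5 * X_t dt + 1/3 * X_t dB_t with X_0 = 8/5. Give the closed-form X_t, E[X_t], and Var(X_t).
X_t = 8/5 * exp((13/90) t + (1/3) B_t); E[X_t] = 8*exp(t/5)/5; Var(X_t) = 64*(exp(t/9) - 1)*exp(2*t/5)/25

For GBM dX = mu X dt + sigma X dB with X_0 = x_0, apply Itô to Y = log X: dY = (mu - sigma^2/2) dt + sigma dB, so Y_t = log(x_0) + (mu - sigma^2/2) t + sigma B_t and hence X_t = x_0 * exp((mu - sigma^2/2) t + sigma B_t).
With mu = 1/5, sigma = 1/3, x_0 = 8/5, this gives:
  X_t = 8/5 * exp((13/90) * t + (1/3) * B_t).
Since sigma*B_t ~ Normal(0, sigma^2 t), E[exp(sigma*B_t)] = exp(sigma^2 t / 2); so E[X_t] = x_0 * exp((mu - sigma^2/2) t) * exp(sigma^2 t / 2) = x_0 * exp(mu t) = 8*exp(t/5)/5.
Var(X_t) = E[X_t^2] - (E[X_t])^2 = x_0^2 * exp(2 mu t) * (exp(sigma^2 t) - 1) = 64*(exp(t/9) - 1)*exp(2*t/5)/25.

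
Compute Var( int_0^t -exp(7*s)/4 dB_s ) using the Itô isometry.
Var = exp(14*t)/224 - 1/224

The Itô integral of a deterministic integrand f(s) has mean 0 because each increment f(s) * (B_{s+ds} - B_s) has mean 0. By the Itô isometry:
  Var( int_0^t f(s) dB_s ) = E[ (int_0^t f(s) dB_s)^2 ] = int_0^t f(s)^2 ds.
Here f(s) = -exp(7*s)/4, so f(s)^2 = exp(14*s)/16. Integrate:
  int_0^t (exp(14*s)/16) ds = exp(14*t)/224 - 1/224.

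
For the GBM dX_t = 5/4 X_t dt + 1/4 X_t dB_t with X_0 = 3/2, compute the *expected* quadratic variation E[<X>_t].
E[<X>_t] = 9*exp(41*t/16)/164 - 9/164

<X>_t = int_0^t ((1/4) * X_s)^2 ds. Taking expectation inside the integral: E[<X>_t] = (1/4)^2 * int_0^t E[X_s^2] ds. For GBM, E[X_s^2] = x_0^2 * exp((2 mu + sigma^2) s). Integrating:
  E[<X>_t] = (1/4)^2 * (3/2)^2 * (exp((2*(5/4) + (1/4)^2) t) - 1) / (2*(5/4) + (1/4)^2)
           = (1/4)^2 * (3/2)^2 * (exp((41/16) t) - 1) / (41/16) = 9*exp(41*t/16)/164 - 9/164.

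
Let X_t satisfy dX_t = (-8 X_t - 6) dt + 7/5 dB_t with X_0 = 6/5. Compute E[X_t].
E[X_t] = -3/4 + 39*exp(-8*t)/20

Taking expectations and using E[dB_t] = 0, the mean m(t) = E[X_t] satisfies the ODE m'(t) = a m(t) + b with m(0) = x_0. With a = -8, b = -6, x_0 = 6/5, the solution is
  m(t) = x_0 * exp(a t) + (b/a) * (exp(a t) - 1)
       = (6/5) * exp((-8) t) + ((-6)/(-8)) * (exp((-8) t) - 1)
       = -3/4 + 39*exp(-8*t)/20.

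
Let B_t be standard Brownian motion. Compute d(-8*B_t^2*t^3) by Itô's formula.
d(-8*B_t^2*t^3) = (8*t^2*(-3*B_t^2 - t)) dt + (-16*B_t*t^3) dB_t

Itô's formula for f(t, x): d f(t, B_t) = (f_t + (1/2) f_xx) dt + f_x dB_t. Compute partials of f(t, x) = -8*t^3*x^2:
  f_t(t,x)  = -24*t^2*x^2
  f_x(t,x)  = -16*t^3*x
  f_xx(t,x) = -16*t^3
Assemble drift = f_t + (1/2) f_xx = 8*t^2*(-t - 3*x^2) and diffusion = f_x = -16*t^3*x. Substituting x = B_t:
  d(-8*B_t^2*t^3) = (8*t^2*(-3*B_t^2 - t)) dt + (-16*B_t*t^3) dB_t.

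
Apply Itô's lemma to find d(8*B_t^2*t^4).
d(8*B_t^2*t^4) = (8*t^3*(4*B_t^2 + t)) dt + (16*B_t*t^4) dB_t

Itô's formula for f(t, x): d f(t, B_t) = (f_t + (1/2) f_xx) dt + f_x dB_t. Compute partials of f(t, x) = 8*t^4*x^2:
  f_t(t,x)  = 32*t^3*x^2
  f_x(t,x)  = 16*t^4*x
  f_xx(t,x) = 16*t^4
Assemble drift = f_t + (1/2) f_xx = 8*t^3*(t + 4*x^2) and diffusion = f_x = 16*t^4*x. Substituting x = B_t:
  d(8*B_t^2*t^4) = (8*t^3*(4*B_t^2 + t)) dt + (16*B_t*t^4) dB_t.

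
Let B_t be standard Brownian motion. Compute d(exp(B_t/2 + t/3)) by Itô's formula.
d(exp(B_t/2 + t/3)) = (11*exp(B_t/2 + t/3)/24) dt + (exp(B_t/2 + t/3)/2) dB_t

Itô's formula for f(t, x): d f(t, B_t) = (f_t + (1/2) f_xx) dt + f_x dB_t. Compute partials of f(t, x) = exp(t/3 + x/2):
  f_t(t,x)  = exp(t/3 + x/2)/3
  f_x(t,x)  = exp(t/3 + x/2)/2
  f_xx(t,x) = exp(t/3 + x/2)/4
Assemble drift = f_t + (1/2) f_xx = 11*exp(t/3 + x/2)/24 and diffusion = f_x = exp(t/3 + x/2)/2. Substituting x = B_t:
  d(exp(B_t/2 + t/3)) = (11*exp(B_t/2 + t/3)/24) dt + (exp(B_t/2 + t/3)/2) dB_t.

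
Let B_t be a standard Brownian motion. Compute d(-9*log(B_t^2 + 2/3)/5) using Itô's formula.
d(-9*log(B_t^2 + 2/3)/5) = (27*(3*B_t^2 - 2)/(5*(3*B_t^2 + 2)^2)) dt + (-54*B_t/(15*B_t^2 + 10)) dB_t

Itô's formula for f(B_t) gives d f(B_t) = f'(B_t) dB_t + (1/2) f''(B_t) dt. Compute derivatives of f(x) = -9*log(x^2 + 2/3)/5:
  f'(x)  = -54*x/(15*x^2 + 10)
  f''(x) = 54*(3*x^2 - 2)/(5*(3*x^2 + 2)^2)
Substitute x = B_t and multiply the f'' term by 1/2:
  drift     = (1/2) * (54*(3*x^2 - 2)/(5*(3*x^2 + 2)^2)) evaluated at B_t = 27*(3*B_t^2 - 2)/(5*(3*B_t^2 + 2)^2)
  diffusion = (-54*x/(15*x^2 + 10)) evaluated at B_t = -54*B_t/(15*B_t^2 + 10)
Therefore d(-9*log(B_t^2 + 2/3)/5) = (27*(3*B_t^2 - 2)/(5*(3*B_t^2 + 2)^2)) dt + (-54*B_t/(15*B_t^2 + 10)) dB_t.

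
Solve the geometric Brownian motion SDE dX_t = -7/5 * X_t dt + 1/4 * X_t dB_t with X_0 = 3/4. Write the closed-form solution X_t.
X_t = 3/4 * exp((-229/160) * t + (1/4) * B_t)

For GBM dX = mu X dt + sigma X dB with X_0 = x_0, apply Itô to Y = log X: dY = (mu - sigma^2/2) dt + sigma dB, so Y_t = log(x_0) + (mu - sigma^2/2) t + sigma B_t and hence X_t = x_0 * exp((mu - sigma^2/2) t + sigma B_t).
With mu = -7/5, sigma = 1/4, x_0 = 3/4, this gives:
  X_t = 3/4 * exp((-229/160) * t + (1/4) * B_t).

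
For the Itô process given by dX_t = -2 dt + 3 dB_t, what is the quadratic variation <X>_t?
<X>_t = 9*t

For an Itô process dX_t = a(t) dt + b(t) dB_t, the quadratic variation is <X>_t = int_0^t b(s)^2 ds (the drift term does not contribute). Here b(s) = 3, so
  b(s)^2 = 9.
Integrating from 0 to t:
  <X>_t = int_0^t (9) ds = 9*t.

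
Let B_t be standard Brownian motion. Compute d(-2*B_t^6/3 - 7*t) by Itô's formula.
d(-2*B_t^6/3 - 7*t) = (-10*B_t^4 - 7) dt + (-4*B_t^5) dB_t

Itô's formula for f(t, x): d f(t, B_t) = (f_t + (1/2) f_xx) dt + f_x dB_t. Compute partials of f(t, x) = -7*t - 2*x^6/3:
  f_t(t,x)  = -7
  f_x(t,x)  = -4*x^5
  f_xx(t,x) = -20*x^4
Assemble drift = f_t + (1/2) f_xx = -10*x^4 - 7 and diffusion = f_x = -4*x^5. Substituting x = B_t:
  d(-2*B_t^6/3 - 7*t) = (-10*B_t^4 - 7) dt + (-4*B_t^5) dB_t.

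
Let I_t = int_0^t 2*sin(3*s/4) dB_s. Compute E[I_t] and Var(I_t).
E[I_t] = 0; Var(I_t) = 2*t - 4*sin(3*t/2)/3

The Itô integral of a deterministic integrand f(s) has mean 0 because each increment f(s) * (B_{s+ds} - B_s) has mean 0. By the Itô isometry:
  Var( int_0^t f(s) dB_s ) = E[ (int_0^t f(s) dB_s)^2 ] = int_0^t f(s)^2 ds.
Here f(s) = 2*sin(3*s/4), so f(s)^2 = 4*sin(3*s/4)^2. Integrate:
  int_0^t (4*sin(3*s/4)^2) ds = 2*t - 4*sin(3*t/2)/3.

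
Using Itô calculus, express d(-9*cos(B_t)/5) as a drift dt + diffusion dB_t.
d(-9*cos(B_t)/5) = (9*cos(B_t)/10) dt + (9*sin(B_t)/5) dB_t

Itô's formula for f(B_t) gives d f(B_t) = f'(B_t) dB_t + (1/2) f''(B_t) dt. Compute derivatives of f(x) = -9*cos(x)/5:
  f'(x)  = 9*sin(x)/5
  f''(x) = 9*cos(x)/5
Substitute x = B_t and multiply the f'' term by 1/2:
  drift     = (1/2) * (9*cos(x)/5) evaluated at B_t = 9*cos(B_t)/10
  diffusion = (9*sin(x)/5) evaluated at B_t = 9*sin(B_t)/5
Therefore d(-9*cos(B_t)/5) = (9*cos(B_t)/10) dt + (9*sin(B_t)/5) dB_t.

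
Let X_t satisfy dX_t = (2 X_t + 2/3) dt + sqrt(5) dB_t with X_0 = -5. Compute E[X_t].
E[X_t] = -14*exp(2*t)/3 - 1/3

Taking expectations and using E[dB_t] = 0, the mean m(t) = E[X_t] satisfies the ODE m'(t) = a m(t) + b with m(0) = x_0. With a = 2, b = 2/3, x_0 = -5, the solution is
  m(t) = x_0 * exp(a t) + (b/a) * (exp(a t) - 1)
       = (-5) * exp(2 t) + ((2/3)/2) * (exp(2 t) - 1)
       = -14*exp(2*t)/3 - 1/3.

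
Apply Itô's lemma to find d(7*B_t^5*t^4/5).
d(7*B_t^5*t^4/5) = (B_t^3*t^3*(28*B_t^2/5 + 14*t)) dt + (7*B_t^4*t^4) dB_t

Itô's formula for f(t, x): d f(t, B_t) = (f_t + (1/2) f_xx) dt + f_x dB_t. Compute partials of f(t, x) = 7*t^4*x^5/5:
  f_t(t,x)  = 28*t^3*x^5/5
  f_x(t,x)  = 7*t^4*x^4
  f_xx(t,x) = 28*t^4*x^3
Assemble drift = f_t + (1/2) f_xx = t^3*x^3*(14*t + 28*x^2/5) and diffusion = f_x = 7*t^4*x^4. Substituting x = B_t:
  d(7*B_t^5*t^4/5) = (B_t^3*t^3*(28*B_t^2/5 + 14*t)) dt + (7*B_t^4*t^4) dB_t.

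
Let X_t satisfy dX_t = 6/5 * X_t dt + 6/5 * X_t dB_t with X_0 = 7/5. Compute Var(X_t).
Var(X_t) = 49*(exp(36*t/25) - 1)*exp(12*t/5)/25

For GBM dX = mu X dt + sigma X dB with X_0 = x_0, apply Itô to Y = log X: dY = (mu - sigma^2/2) dt + sigma dB, so Y_t = log(x_0) + (mu - sigma^2/2) t + sigma B_t and hence X_t = x_0 * exp((mu - sigma^2/2) t + sigma B_t).
With mu = 6/5, sigma = 6/5, x_0 = 7/5, this gives:
  X_t = 7/5 * exp((12/25) * t + (6/5) * B_t).
Since sigma*B_t ~ Normal(0, sigma^2 t), E[exp(sigma*B_t)] = exp(sigma^2 t / 2); so E[X_t] = x_0 * exp((mu - sigma^2/2) t) * exp(sigma^2 t / 2) = x_0 * exp(mu t) = 7*exp(6*t/5)/5.
Var(X_t) = E[X_t^2] - (E[X_t])^2 = x_0^2 * exp(2 mu t) * (exp(sigma^2 t) - 1) = 49*(exp(36*t/25) - 1)*exp(12*t/5)/25.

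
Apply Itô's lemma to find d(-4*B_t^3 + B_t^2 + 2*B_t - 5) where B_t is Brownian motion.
d(-4*B_t^3 + B_t^2 + 2*B_t - 5) = (1 - 12*B_t) dt + (-12*B_t^2 + 2*B_t + 2) dB_t

Itô's formula for f(B_t) gives d f(B_t) = f'(B_t) dB_t + (1/2) f''(B_t) dt. Compute derivatives of f(x) = -4*x^3 + x^2 + 2*x - 5:
  f'(x)  = -12*x^2 + 2*x + 2
  f''(x) = 2 - 24*x
Substitute x = B_t and multiply the f'' term by 1/2:
  drift     = (1/2) * (2 - 24*x) evaluated at B_t = 1 - 12*B_t
  diffusion = (-12*x^2 + 2*x + 2) evaluated at B_t = -12*B_t^2 + 2*B_t + 2
Therefore d(-4*B_t^3 + B_t^2 + 2*B_t - 5) = (1 - 12*B_t) dt + (-12*B_t^2 + 2*B_t + 2) dB_t.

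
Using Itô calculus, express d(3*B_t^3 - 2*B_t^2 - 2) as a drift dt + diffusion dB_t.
d(3*B_t^3 - 2*B_t^2 - 2) = (9*B_t - 2) dt + (B_t*(9*B_t - 4)) dB_t

Itô's formula for f(B_t) gives d f(B_t) = f'(B_t) dB_t + (1/2) f''(B_t) dt. Compute derivatives of f(x) = 3*x^3 - 2*x^2 - 2:
  f'(x)  = x*(9*x - 4)
  f''(x) = 18*x - 4
Substitute x = B_t and multiply the f'' term by 1/2:
  drift     = (1/2) * (18*x - 4) evaluated at B_t = 9*B_t - 2
  diffusion = (x*(9*x - 4)) evaluated at B_t = B_t*(9*B_t - 4)
Therefore d(3*B_t^3 - 2*B_t^2 - 2) = (9*B_t - 2) dt + (B_t*(9*B_t - 4)) dB_t.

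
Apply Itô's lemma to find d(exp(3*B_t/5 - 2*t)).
d(exp(3*B_t/5 - 2*t)) = (-91*exp(3*B_t/5 - 2*t)/50) dt + (3*exp(3*B_t/5 - 2*t)/5) dB_t

Itô's formula for f(t, x): d f(t, B_t) = (f_t + (1/2) f_xx) dt + f_x dB_t. Compute partials of f(t, x) = exp(-2*t + 3*x/5):
  f_t(t,x)  = -2*exp(-2*t + 3*x/5)
  f_x(t,x)  = 3*exp(-2*t + 3*x/5)/5
  f_xx(t,x) = 9*exp(-2*t + 3*x/5)/25
Assemble drift = f_t + (1/2) f_xx = -91*exp(-2*t + 3*x/5)/50 and diffusion = f_x = 3*exp(-2*t + 3*x/5)/5. Substituting x = B_t:
  d(exp(3*B_t/5 - 2*t)) = (-91*exp(3*B_t/5 - 2*t)/50) dt + (3*exp(3*B_t/5 - 2*t)/5) dB_t.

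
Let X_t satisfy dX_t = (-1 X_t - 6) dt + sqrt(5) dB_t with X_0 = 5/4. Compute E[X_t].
E[X_t] = -6 + 29*exp(-t)/4

Taking expectations and using E[dB_t] = 0, the mean m(t) = E[X_t] satisfies the ODE m'(t) = a m(t) + b with m(0) = x_0. With a = -1, b = -6, x_0 = 5/4, the solution is
  m(t) = x_0 * exp(a t) + (b/a) * (exp(a t) - 1)
       = (5/4) * exp((-1) t) + ((-6)/(-1)) * (exp((-1) t) - 1)
       = -6 + 29*exp(-t)/4.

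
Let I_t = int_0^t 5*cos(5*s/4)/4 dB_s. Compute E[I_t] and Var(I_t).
E[I_t] = 0; Var(I_t) = 25*t/32 + 5*sin(5*t/2)/16

The Itô integral of a deterministic integrand f(s) has mean 0 because each increment f(s) * (B_{s+ds} - B_s) has mean 0. By the Itô isometry:
  Var( int_0^t f(s) dB_s ) = E[ (int_0^t f(s) dB_s)^2 ] = int_0^t f(s)^2 ds.
Here f(s) = 5*cos(5*s/4)/4, so f(s)^2 = 25*cos(5*s/4)^2/16. Integrate:
  int_0^t (25*cos(5*s/4)^2/16) ds = 25*t/32 + 5*sin(5*t/2)/16.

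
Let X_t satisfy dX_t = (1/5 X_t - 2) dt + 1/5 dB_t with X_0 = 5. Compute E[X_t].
E[X_t] = 10 - 5*exp(t/5)

Taking expectations and using E[dB_t] = 0, the mean m(t) = E[X_t] satisfies the ODE m'(t) = a m(t) + b with m(0) = x_0. With a = 1/5, b = -2, x_0 = 5, the solution is
  m(t) = x_0 * exp(a t) + (b/a) * (exp(a t) - 1)
       = 5 * exp((1/5) t) + ((-2)/(1/5)) * (exp((1/5) t) - 1)
       = 10 - 5*exp(t/5).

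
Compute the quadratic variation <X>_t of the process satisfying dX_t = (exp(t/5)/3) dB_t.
<X>_t = 5*exp(2*t/5)/18 - 5/18

For an Itô process dX_t = a(t) dt + b(t) dB_t, the quadratic variation is <X>_t = int_0^t b(s)^2 ds (the drift term does not contribute). Here b(s) = exp(s/5)/3, so
  b(s)^2 = exp(2*s/5)/9.
Integrating from 0 to t:
  <X>_t = int_0^t (exp(2*s/5)/9) ds = 5*exp(2*t/5)/18 - 5/18.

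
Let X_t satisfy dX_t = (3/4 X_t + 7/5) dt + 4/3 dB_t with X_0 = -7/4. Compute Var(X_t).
Var(X_t) = 32*exp(3*t/2)/27 - 32/27

The variance V(t) = Var(X_t) satisfies V'(t) = 2 a V(t) + c^2 with V(0) = 0 (drift coefficient is linear in X, diffusion is constant). With a = 3/4, c = 4/3, the solution is
  V(t) = (c^2 / (2 a)) * (exp(2 a t) - 1)
       = ((4/3)^2 / (2*(3/4))) * (exp((3/2) t) - 1)
       = 32*exp(3*t/2)/27 - 32/27.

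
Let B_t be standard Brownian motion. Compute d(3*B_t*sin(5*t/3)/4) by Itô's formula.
d(3*B_t*sin(5*t/3)/4) = (5*B_t*cos(5*t/3)/4) dt + (3*sin(5*t/3)/4) dB_t

Itô's formula for f(t, x): d f(t, B_t) = (f_t + (1/2) f_xx) dt + f_x dB_t. Compute partials of f(t, x) = 3*x*sin(5*t/3)/4:
  f_t(t,x)  = 5*x*cos(5*t/3)/4
  f_x(t,x)  = 3*sin(5*t/3)/4
  f_xx(t,x) = 0
Assemble drift = f_t + (1/2) f_xx = 5*x*cos(5*t/3)/4 and diffusion = f_x = 3*sin(5*t/3)/4. Substituting x = B_t:
  d(3*B_t*sin(5*t/3)/4) = (5*B_t*cos(5*t/3)/4) dt + (3*sin(5*t/3)/4) dB_t.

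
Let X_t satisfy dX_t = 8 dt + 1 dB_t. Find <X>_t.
<X>_t = t

For an Itô process dX_t = a(t) dt + b(t) dB_t, the quadratic variation is <X>_t = int_0^t b(s)^2 ds (the drift term does not contribute). Here b(s) = 1, so
  b(s)^2 = 1.
Integrating from 0 to t:
  <X>_t = int_0^t (1) ds = t.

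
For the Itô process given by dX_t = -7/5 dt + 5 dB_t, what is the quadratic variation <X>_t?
<X>_t = 25*t

For an Itô process dX_t = a(t) dt + b(t) dB_t, the quadratic variation is <X>_t = int_0^t b(s)^2 ds (the drift term does not contribute). Here b(s) = 5, so
  b(s)^2 = 25.
Integrating from 0 to t:
  <X>_t = int_0^t (25) ds = 25*t.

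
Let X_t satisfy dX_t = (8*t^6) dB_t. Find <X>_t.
<X>_t = 64*t^13/13

For an Itô process dX_t = a(t) dt + b(t) dB_t, the quadratic variation is <X>_t = int_0^t b(s)^2 ds (the drift term does not contribute). Here b(s) = 8*s^6, so
  b(s)^2 = 64*s^12.
Integrating from 0 to t:
  <X>_t = int_0^t (64*s^12) ds = 64*t^13/13.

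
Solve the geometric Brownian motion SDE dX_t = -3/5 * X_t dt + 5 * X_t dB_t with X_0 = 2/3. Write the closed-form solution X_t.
X_t = 2/3 * exp((-131/10) * t + (5) * B_t)

For GBM dX = mu X dt + sigma X dB with X_0 = x_0, apply Itô to Y = log X: dY = (mu - sigma^2/2) dt + sigma dB, so Y_t = log(x_0) + (mu - sigma^2/2) t + sigma B_t and hence X_t = x_0 * exp((mu - sigma^2/2) t + sigma B_t).
With mu = -3/5, sigma = 5, x_0 = 2/3, this gives:
  X_t = 2/3 * exp((-131/10) * t + (5) * B_t).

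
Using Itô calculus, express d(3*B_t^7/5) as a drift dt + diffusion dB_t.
d(3*B_t^7/5) = (63*B_t^5/5) dt + (21*B_t^6/5) dB_t

Itô's formula for f(B_t) gives d f(B_t) = f'(B_t) dB_t + (1/2) f''(B_t) dt. Compute derivatives of f(x) = 3*x^7/5:
  f'(x)  = 21*x^6/5
  f''(x) = 126*x^5/5
Substitute x = B_t and multiply the f'' term by 1/2:
  drift     = (1/2) * (126*x^5/5) evaluated at B_t = 63*B_t^5/5
  diffusion = (21*x^6/5) evaluated at B_t = 21*B_t^6/5
Therefore d(3*B_t^7/5) = (63*B_t^5/5) dt + (21*B_t^6/5) dB_t.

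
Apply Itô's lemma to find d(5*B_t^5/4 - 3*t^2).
d(5*B_t^5/4 - 3*t^2) = (25*B_t^3/2 - 6*t) dt + (25*B_t^4/4) dB_t

Itô's formula for f(t, x): d f(t, B_t) = (f_t + (1/2) f_xx) dt + f_x dB_t. Compute partials of f(t, x) = -3*t^2 + 5*x^5/4:
  f_t(t,x)  = -6*t
  f_x(t,x)  = 25*x^4/4
  f_xx(t,x) = 25*x^3
Assemble drift = f_t + (1/2) f_xx = -6*t + 25*x^3/2 and diffusion = f_x = 25*x^4/4. Substituting x = B_t:
  d(5*B_t^5/4 - 3*t^2) = (25*B_t^3/2 - 6*t) dt + (25*B_t^4/4) dB_t.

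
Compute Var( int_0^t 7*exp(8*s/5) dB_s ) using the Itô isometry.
Var = 245*exp(16*t/5)/16 - 245/16

The Itô integral of a deterministic integrand f(s) has mean 0 because each increment f(s) * (B_{s+ds} - B_s) has mean 0. By the Itô isometry:
  Var( int_0^t f(s) dB_s ) = E[ (int_0^t f(s) dB_s)^2 ] = int_0^t f(s)^2 ds.
Here f(s) = 7*exp(8*s/5), so f(s)^2 = 49*exp(16*s/5). Integrate:
  int_0^t (49*exp(16*s/5)) ds = 245*exp(16*t/5)/16 - 245/16.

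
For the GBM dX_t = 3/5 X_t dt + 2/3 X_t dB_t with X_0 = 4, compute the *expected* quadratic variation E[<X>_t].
E[<X>_t] = 160*exp(74*t/45)/37 - 160/37

<X>_t = int_0^t ((2/3) * X_s)^2 ds. Taking expectation inside the integral: E[<X>_t] = (2/3)^2 * int_0^t E[X_s^2] ds. For GBM, E[X_s^2] = x_0^2 * exp((2 mu + sigma^2) s). Integrating:
  E[<X>_t] = (2/3)^2 * 4^2 * (exp((2*(3/5) + (2/3)^2) t) - 1) / (2*(3/5) + (2/3)^2)
           = (2/3)^2 * 4^2 * (exp((74/45) t) - 1) / (74/45) = 160*exp(74*t/45)/37 - 160/37.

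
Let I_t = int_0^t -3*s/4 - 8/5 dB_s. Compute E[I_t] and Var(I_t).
E[I_t] = 0; Var(I_t) = t*(75*t^2 + 480*t + 1024)/400

The Itô integral of a deterministic integrand f(s) has mean 0 because each increment f(s) * (B_{s+ds} - B_s) has mean 0. By the Itô isometry:
  Var( int_0^t f(s) dB_s ) = E[ (int_0^t f(s) dB_s)^2 ] = int_0^t f(s)^2 ds.
Here f(s) = -3*s/4 - 8/5, so f(s)^2 = (15*s + 32)^2/400. Integrate:
  int_0^t ((15*s + 32)^2/400) ds = t*(75*t^2 + 480*t + 1024)/400.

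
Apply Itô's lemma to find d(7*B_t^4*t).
d(7*B_t^4*t) = (7*B_t^2*(B_t^2 + 6*t)) dt + (28*B_t^3*t) dB_t

Itô's formula for f(t, x): d f(t, B_t) = (f_t + (1/2) f_xx) dt + f_x dB_t. Compute partials of f(t, x) = 7*t*x^4:
  f_t(t,x)  = 7*x^4
  f_x(t,x)  = 28*t*x^3
  f_xx(t,x) = 84*t*x^2
Assemble drift = f_t + (1/2) f_xx = 7*x^2*(6*t + x^2) and diffusion = f_x = 28*t*x^3. Substituting x = B_t:
  d(7*B_t^4*t) = (7*B_t^2*(B_t^2 + 6*t)) dt + (28*B_t^3*t) dB_t.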